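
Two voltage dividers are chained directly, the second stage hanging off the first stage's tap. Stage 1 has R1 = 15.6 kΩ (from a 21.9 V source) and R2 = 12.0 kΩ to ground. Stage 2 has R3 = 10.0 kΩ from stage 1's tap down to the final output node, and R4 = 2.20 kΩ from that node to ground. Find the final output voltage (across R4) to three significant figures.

V_out ≈ 1.10 V

Stage 2 presents R3+R4 = 12.20 kΩ as a load on stage 1's tap.
Stage 1's lower leg becomes R2‖(R3+R4) = 6.050 kΩ, so V_mid = 21.9 × 6.050/21.65 = 6.120 V.
Stage 2 is itself unloaded: V_out = V_mid × R4/(R3+R4) = 6.120 × 2.20/12.20 = 1.10 V.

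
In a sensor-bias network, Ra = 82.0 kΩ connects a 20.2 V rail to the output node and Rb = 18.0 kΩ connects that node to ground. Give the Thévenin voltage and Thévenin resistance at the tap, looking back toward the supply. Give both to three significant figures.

V_th is the open-circuit tap voltage: 20.2 × 18.0/(82.0 + 18.0) = 3.64 V.
With the supply zeroed, Ra and Rb appear in parallel from the tap: R_th = Ra‖Rb = (82.0 × 18.0)/100.0 = 14.8 kΩ.

V_th = 3.64 V, R_th = 14.8 kΩ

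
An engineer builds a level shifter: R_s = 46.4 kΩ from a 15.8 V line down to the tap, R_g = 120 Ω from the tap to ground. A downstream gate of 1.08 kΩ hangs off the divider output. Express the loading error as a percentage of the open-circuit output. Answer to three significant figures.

9.98 %

Unloaded V = 15.8 × 120/46520 = 0.040757 V.
Loaded: R_g‖R_L = 108.0 Ω, giving V = 15.8 × 108.0/46510 = 0.036690 V.
Drop = (0.040757 − 0.036690) / 0.040757 = 9.98 %.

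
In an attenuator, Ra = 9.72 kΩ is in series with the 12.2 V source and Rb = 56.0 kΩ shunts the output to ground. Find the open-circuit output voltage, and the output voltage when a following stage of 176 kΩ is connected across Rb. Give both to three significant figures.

Open-circuit: V = 12.2 × 56.0/(9.72 + 56.0) = 10.4 V.
With the load, Rb becomes Rb‖R_L = 42.48 kΩ, so V = 12.2 × 42.48/52.20 = 9.93 V.

Unloaded: 10.4 V; loaded: 9.93 V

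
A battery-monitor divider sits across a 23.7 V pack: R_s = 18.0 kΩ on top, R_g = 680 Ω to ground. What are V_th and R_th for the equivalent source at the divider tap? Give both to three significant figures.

V_th = 0.863 V, R_th = 655 Ω

V_th is the open-circuit tap voltage: 23.7 × 680/(18000 + 680) = 0.863 V.
With the supply zeroed, R_s and R_g appear in parallel from the tap: R_th = R_s‖R_g = (18000 × 680)/18680 = 655 Ω.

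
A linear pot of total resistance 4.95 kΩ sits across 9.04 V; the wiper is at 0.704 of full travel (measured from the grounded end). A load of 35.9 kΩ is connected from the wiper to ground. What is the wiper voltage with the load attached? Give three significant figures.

V ≈ 6.19 V

The wiper splits the pot into (1−α)R = 1.465 kΩ above and αR = 3.485 kΩ below.
Lower section ‖ load = 3.176 kΩ.
V_wiper = 9.04 × 3.176/(1.465 + 3.176) = 6.19 V.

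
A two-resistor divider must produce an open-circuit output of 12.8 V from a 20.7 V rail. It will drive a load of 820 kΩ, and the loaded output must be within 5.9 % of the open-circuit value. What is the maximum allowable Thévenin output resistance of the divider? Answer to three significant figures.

Loading drop = R_th/(R_th + R_L) ≤ 0.0590, so R_th ≤ R_L · ε/(1−ε) = 820 kΩ × 0.0590/0.9410 = 51.4 kΩ.

R_th ≤ 51.4 kΩ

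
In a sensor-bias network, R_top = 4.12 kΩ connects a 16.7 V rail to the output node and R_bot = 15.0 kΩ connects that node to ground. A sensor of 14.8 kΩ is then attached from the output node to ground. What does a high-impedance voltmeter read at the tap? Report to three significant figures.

The load sits in parallel with R_bot: R_bot‖R_L = (15.0 × 14.8) / (15.0 + 14.8) = 7.450 kΩ.
V_out = 16.7 × 7.450 / (4.12 + 7.450) = 16.7 × 7.450/11.57 = 10.8 V.
(Unloaded it would have been 13.1 V.)

V_out ≈ 10.8 V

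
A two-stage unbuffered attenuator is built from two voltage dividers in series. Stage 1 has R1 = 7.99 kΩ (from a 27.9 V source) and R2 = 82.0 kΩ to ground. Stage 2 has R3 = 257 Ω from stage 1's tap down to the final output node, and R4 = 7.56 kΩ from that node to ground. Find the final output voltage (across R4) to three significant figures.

V_out ≈ 12.7 V

Stage 2 presents R3+R4 = 7817 Ω as a load on stage 1's tap.
Stage 1's lower leg becomes R2‖(R3+R4) = 7137 Ω, so V_mid = 27.9 × 7137/15130 = 13.16 V.
Stage 2 is itself unloaded: V_out = V_mid × R4/(R3+R4) = 13.16 × 7560/7817 = 12.7 V.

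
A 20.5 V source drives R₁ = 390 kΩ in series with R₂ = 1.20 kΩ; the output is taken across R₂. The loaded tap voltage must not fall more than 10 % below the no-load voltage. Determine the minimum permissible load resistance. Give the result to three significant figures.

R_L(min) ≈ 10.8 kΩ

Output resistance R_th = R₁‖R₂ = (390 × 1.20)/391.2 = 1.196 kΩ.
The fractional drop is R_th/(R_th + R_L); requiring this ≤ 0.100 gives R_L ≥ R_th(1/0.100 − 1) = 1.196 × 9.000 = 10.8 kΩ.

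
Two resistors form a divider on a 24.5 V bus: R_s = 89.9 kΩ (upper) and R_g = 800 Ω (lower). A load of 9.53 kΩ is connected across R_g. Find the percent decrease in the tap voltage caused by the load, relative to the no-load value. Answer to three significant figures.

The divider's output (Thévenin) resistance is R_s‖R_g = 792.9 Ω.
Fractional drop under load = R_th/(R_th + R_L) = 792.9 / (792.9 + 9530) = 0.07681.
So the output falls by 7.68 %.

7.68 %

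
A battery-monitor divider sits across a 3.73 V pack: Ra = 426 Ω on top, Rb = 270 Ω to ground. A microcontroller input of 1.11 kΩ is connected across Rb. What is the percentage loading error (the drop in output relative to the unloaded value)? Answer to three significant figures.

13.0 %

Unloaded V = 3.73 × 270/696.0 = 1.4470 V.
Loaded: Rb‖R_L = 217.2 Ω, giving V = 3.73 × 217.2/643.2 = 1.2595 V.
Drop = (1.4470 − 1.2595) / 1.4470 = 13.0 %.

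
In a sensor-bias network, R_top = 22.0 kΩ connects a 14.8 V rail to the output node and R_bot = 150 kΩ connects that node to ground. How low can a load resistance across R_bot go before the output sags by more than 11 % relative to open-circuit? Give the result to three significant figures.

Output resistance R_th = R_top‖R_bot = (22.0 × 150)/172.0 = 19.19 kΩ.
The fractional drop is R_th/(R_th + R_L); requiring this ≤ 0.110 gives R_L ≥ R_th(1/0.110 − 1) = 19.19 × 8.091 = 155 kΩ.

R_L(min) ≈ 155 kΩ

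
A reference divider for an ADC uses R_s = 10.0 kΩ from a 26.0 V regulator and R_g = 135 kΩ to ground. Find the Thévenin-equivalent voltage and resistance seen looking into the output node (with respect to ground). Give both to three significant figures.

V_th = 24.2 V, R_th = 9.31 kΩ

V_th is the open-circuit tap voltage: 26.0 × 135/(10.0 + 135) = 24.2 V.
With the supply zeroed, R_s and R_g appear in parallel from the tap: R_th = R_s‖R_g = (10.0 × 135)/145.0 = 9.31 kΩ.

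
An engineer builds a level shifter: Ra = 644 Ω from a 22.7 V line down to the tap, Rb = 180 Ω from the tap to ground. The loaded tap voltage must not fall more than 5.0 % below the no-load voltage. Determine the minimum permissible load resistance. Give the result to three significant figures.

Output resistance R_th = Ra‖Rb = (644 × 180)/824.0 = 140.7 Ω.
The fractional drop is R_th/(R_th + R_L); requiring this ≤ 0.0500 gives R_L ≥ R_th(1/0.0500 − 1) = 140.7 × 19.00 = 2.67 kΩ.

R_L(min) ≈ 2.67 kΩ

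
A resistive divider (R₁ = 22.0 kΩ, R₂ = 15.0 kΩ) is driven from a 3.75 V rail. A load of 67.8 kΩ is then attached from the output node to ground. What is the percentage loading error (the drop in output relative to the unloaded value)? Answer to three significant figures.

11.6 %

The divider's output (Thévenin) resistance is R₁‖R₂ = 8.919 kΩ.
Fractional drop under load = R_th/(R_th + R_L) = 8.919 / (8.919 + 67.8) = 0.1163.
So the output falls by 11.6 %.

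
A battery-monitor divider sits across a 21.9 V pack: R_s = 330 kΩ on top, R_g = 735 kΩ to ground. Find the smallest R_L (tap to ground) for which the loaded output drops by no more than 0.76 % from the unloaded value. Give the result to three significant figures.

R_L(min) ≈ 29.7 MΩ

Output resistance R_th = R_s‖R_g = (330 × 735)/1065 = 227.7 kΩ.
The fractional drop is R_th/(R_th + R_L); requiring this ≤ 0.00760 gives R_L ≥ R_th(1/0.00760 − 1) = 227.7 × 130.6 = 29.7 MΩ.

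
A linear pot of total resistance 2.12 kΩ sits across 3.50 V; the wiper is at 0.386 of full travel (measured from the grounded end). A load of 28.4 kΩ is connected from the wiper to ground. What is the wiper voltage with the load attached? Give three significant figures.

The wiper splits the pot into (1−α)R = 1302 Ω above and αR = 818.3 Ω below.
Lower section ‖ load = 795.4 Ω.
V_wiper = 3.50 × 795.4/(1302 + 795.4) = 1.33 V.

V ≈ 1.33 V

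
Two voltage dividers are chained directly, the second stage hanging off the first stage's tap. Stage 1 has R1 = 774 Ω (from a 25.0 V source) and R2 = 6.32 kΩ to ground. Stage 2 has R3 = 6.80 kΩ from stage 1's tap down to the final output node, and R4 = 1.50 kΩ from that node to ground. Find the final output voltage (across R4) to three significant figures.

Stage 2 presents R3+R4 = 8300 Ω as a load on stage 1's tap.
Stage 1's lower leg becomes R2‖(R3+R4) = 3588 Ω, so V_mid = 25.0 × 3588/4362 = 20.56 V.
Stage 2 is itself unloaded: V_out = V_mid × R4/(R3+R4) = 20.56 × 1500/8300 = 3.72 V.

V_out ≈ 3.72 V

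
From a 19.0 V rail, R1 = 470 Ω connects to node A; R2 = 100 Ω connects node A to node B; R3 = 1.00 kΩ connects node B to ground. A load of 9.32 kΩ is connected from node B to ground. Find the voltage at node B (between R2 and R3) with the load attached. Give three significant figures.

At node B, R3 is in parallel with the load: R3‖R_L = 903.1 Ω.
Below node A the resistance is R2 + (R3‖R_L) = 1003 Ω, so V_A = 19.0 × 1003/1473 = 12.94 V.
Then V_B = V_A × (R3‖R_L)/(R2 + R3‖R_L) = 12.94 × 903.1/1003 = 11.6 V.

V ≈ 11.6 V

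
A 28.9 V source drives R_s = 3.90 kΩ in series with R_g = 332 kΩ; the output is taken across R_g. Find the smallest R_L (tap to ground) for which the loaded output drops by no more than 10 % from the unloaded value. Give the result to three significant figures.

Output resistance R_th = R_s‖R_g = (3.90 × 332)/335.9 = 3.855 kΩ.
The fractional drop is R_th/(R_th + R_L); requiring this ≤ 0.100 gives R_L ≥ R_th(1/0.100 − 1) = 3.855 × 9.000 = 34.7 kΩ.

R_L(min) ≈ 34.7 kΩ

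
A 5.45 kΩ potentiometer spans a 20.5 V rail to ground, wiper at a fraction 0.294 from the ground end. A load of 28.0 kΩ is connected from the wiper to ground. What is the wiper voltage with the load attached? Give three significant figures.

The wiper splits the pot into (1−α)R = 3.848 kΩ above and αR = 1.602 kΩ below.
Lower section ‖ load = 1.516 kΩ.
V_wiper = 20.5 × 1.516/(3.848 + 1.516) = 5.79 V.

V ≈ 5.79 V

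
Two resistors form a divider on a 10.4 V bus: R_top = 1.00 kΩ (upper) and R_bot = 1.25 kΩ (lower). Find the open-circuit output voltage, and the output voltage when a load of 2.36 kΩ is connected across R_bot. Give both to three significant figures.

Open-circuit: V = 10.4 × 1.25/(1.00 + 1.25) = 5.78 V.
With the load, R_bot becomes R_bot‖R_L = 0.8172 kΩ, so V = 10.4 × 0.8172/1.817 = 4.68 V.

Unloaded: 5.78 V; loaded: 4.68 V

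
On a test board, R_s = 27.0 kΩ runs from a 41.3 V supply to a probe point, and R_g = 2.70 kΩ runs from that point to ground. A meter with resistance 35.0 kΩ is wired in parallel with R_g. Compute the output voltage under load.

The load sits in parallel with R_g: R_g‖R_L = (2.70 × 35.0) / (2.70 + 35.0) = 2.507 kΩ.
V_out = 41.3 × 2.507 / (27.0 + 2.507) = 41.3 × 2.507/29.51 = 3.51 V.

V_out ≈ 3.51 V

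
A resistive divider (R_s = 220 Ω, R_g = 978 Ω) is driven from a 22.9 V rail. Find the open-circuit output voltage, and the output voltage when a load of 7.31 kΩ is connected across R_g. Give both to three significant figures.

Unloaded: 18.7 V; loaded: 18.2 V

Open-circuit: V = 22.9 × 978/(220 + 978) = 18.7 V.
With the load, R_g becomes R_g‖R_L = 862.6 Ω, so V = 22.9 × 862.6/1083 = 18.2 V.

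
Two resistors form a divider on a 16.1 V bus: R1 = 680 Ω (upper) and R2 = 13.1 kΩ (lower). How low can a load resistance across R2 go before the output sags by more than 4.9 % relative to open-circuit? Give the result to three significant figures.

Output resistance R_th = R1‖R2 = (680 × 13100)/13780 = 646.4 Ω.
The fractional drop is R_th/(R_th + R_L); requiring this ≤ 0.0490 gives R_L ≥ R_th(1/0.0490 − 1) = 646.4 × 19.41 = 12.5 kΩ.

R_L(min) ≈ 12.5 kΩ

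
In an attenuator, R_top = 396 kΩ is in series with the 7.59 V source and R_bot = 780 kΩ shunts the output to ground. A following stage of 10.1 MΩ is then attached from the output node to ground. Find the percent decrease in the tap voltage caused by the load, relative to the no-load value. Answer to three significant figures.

2.53 %

The divider's output (Thévenin) resistance is R_top‖R_bot = 262.7 kΩ.
Fractional drop under load = R_th/(R_th + R_L) = 262.7 / (262.7 + 10100) = 0.02535.
So the output falls by 2.53 %.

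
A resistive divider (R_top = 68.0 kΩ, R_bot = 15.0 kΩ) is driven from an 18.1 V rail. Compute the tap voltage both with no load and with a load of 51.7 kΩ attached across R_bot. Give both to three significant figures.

Open-circuit: V = 18.1 × 15.0/(68.0 + 15.0) = 3.27 V.
With the load, R_bot becomes R_bot‖R_L = 11.63 kΩ, so V = 18.1 × 11.63/79.63 = 2.64 V.

Unloaded: 3.27 V; loaded: 2.64 V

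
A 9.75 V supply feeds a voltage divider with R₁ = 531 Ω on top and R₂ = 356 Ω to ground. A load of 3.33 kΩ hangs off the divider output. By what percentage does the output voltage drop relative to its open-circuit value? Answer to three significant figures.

6.01 %

The divider's output (Thévenin) resistance is R₁‖R₂ = 213.1 Ω.
Fractional drop under load = R_th/(R_th + R_L) = 213.1 / (213.1 + 3330) = 0.06015.
So the output falls by 6.01 %.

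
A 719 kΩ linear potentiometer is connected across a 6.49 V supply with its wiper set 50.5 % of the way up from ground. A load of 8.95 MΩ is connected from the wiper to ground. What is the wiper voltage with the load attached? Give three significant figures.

V ≈ 3.21 V

The wiper splits the pot into (1−α)R = 355.9 kΩ above and αR = 363.1 kΩ below.
Lower section ‖ load = 348.9 kΩ.
V_wiper = 6.49 × 348.9/(355.9 + 348.9) = 3.21 V.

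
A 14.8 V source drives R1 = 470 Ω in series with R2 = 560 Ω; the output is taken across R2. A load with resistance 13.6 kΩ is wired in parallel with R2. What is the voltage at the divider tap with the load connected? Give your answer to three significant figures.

The load sits in parallel with R2: R2‖R_L = (560 × 13600) / (560 + 13600) = 537.9 Ω.
V_out = 14.8 × 537.9 / (470 + 537.9) = 14.8 × 537.9/1008 = 7.90 V.

V_out ≈ 7.90 V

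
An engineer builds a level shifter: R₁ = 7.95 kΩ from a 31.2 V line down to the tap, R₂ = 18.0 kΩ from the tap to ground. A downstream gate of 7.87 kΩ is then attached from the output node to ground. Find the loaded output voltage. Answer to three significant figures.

V_out ≈ 12.7 V

The load sits in parallel with R₂: R₂‖R_L = (18.0 × 7.87) / (18.0 + 7.87) = 5.476 kΩ.
V_out = 31.2 × 5.476 / (7.95 + 5.476) = 31.2 × 5.476/13.43 = 12.7 V.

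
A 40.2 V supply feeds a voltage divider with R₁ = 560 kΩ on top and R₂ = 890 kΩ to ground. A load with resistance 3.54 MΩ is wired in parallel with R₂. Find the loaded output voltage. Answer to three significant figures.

The load sits in parallel with R₂: R₂‖R_L = (890 × 3540) / (890 + 3540) = 711.2 kΩ.
V_out = 40.2 × 711.2 / (560 + 711.2) = 40.2 × 711.2/1271 = 22.5 V.
(Unloaded it would have been 24.7 V.)

V_out ≈ 22.5 V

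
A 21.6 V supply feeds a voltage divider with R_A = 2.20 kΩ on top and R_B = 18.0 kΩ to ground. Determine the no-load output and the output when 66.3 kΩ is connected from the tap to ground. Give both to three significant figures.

Unloaded: 19.2 V; loaded: 18.7 V

Open-circuit: V = 21.6 × 18.0/(2.20 + 18.0) = 19.2 V.
With the load, R_B becomes R_B‖R_L = 14.16 kΩ, so V = 21.6 × 14.16/16.36 = 18.7 V.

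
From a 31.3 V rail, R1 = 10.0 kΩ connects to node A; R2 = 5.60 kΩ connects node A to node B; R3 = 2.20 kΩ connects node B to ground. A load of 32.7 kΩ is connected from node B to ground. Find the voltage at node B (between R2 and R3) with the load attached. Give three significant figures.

At node B, R3 is in parallel with the load: R3‖R_L = 2.061 kΩ.
Below node A the resistance is R2 + (R3‖R_L) = 7.661 kΩ, so V_A = 31.3 × 7.661/17.66 = 13.58 V.
Then V_B = V_A × (R3‖R_L)/(R2 + R3‖R_L) = 13.58 × 2.061/7.661 = 3.65 V.

V ≈ 3.65 V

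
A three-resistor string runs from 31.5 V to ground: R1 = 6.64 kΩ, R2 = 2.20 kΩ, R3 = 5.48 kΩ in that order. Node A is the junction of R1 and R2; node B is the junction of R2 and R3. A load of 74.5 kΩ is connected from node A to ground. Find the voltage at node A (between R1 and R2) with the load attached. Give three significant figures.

Below node A the series string R2+R3 = 7.680 kΩ sits in parallel with the 74.5 kΩ load: 6.962 kΩ.
V_A = 31.5 × 6.962/(6.64 + 6.962) = 16.1 V.

V ≈ 16.1 V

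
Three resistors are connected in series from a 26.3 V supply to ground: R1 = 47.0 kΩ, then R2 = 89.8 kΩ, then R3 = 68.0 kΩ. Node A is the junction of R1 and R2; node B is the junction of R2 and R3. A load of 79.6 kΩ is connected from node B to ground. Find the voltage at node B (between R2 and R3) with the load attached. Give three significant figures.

V ≈ 5.56 V

At node B, R3 is in parallel with the load: R3‖R_L = 36.67 kΩ.
Below node A the resistance is R2 + (R3‖R_L) = 126.5 kΩ, so V_A = 26.3 × 126.5/173.5 = 19.17 V.
Then V_B = V_A × (R3‖R_L)/(R2 + R3‖R_L) = 19.17 × 36.67/126.5 = 5.56 V.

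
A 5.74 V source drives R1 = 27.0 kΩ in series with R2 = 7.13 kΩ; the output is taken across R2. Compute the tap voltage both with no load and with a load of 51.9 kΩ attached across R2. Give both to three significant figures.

Open-circuit: V = 5.74 × 7.13/(27.0 + 7.13) = 1.20 V.
With the load, R2 becomes R2‖R_L = 6.269 kΩ, so V = 5.74 × 6.269/33.27 = 1.08 V.

Unloaded: 1.20 V; loaded: 1.08 V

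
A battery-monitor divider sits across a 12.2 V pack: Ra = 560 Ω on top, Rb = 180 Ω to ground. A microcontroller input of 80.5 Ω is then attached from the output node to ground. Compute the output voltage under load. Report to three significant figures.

The load sits in parallel with Rb: Rb‖R_L = (180 × 80.5) / (180 + 80.5) = 55.62 Ω.
V_out = 12.2 × 55.62 / (560 + 55.62) = 12.2 × 55.62/615.6 = 1.10 V.

V_out ≈ 1.10 V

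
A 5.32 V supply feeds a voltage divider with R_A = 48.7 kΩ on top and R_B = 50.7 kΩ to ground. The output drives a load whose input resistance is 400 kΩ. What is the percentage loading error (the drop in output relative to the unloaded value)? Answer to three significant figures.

5.85 %

The divider's output (Thévenin) resistance is R_A‖R_B = 24.84 kΩ.
Fractional drop under load = R_th/(R_th + R_L) = 24.84 / (24.84 + 400) = 0.05847.
So the output falls by 5.85 %.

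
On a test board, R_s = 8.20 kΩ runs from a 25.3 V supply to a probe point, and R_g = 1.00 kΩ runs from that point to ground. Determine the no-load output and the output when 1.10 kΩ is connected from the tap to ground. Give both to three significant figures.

Unloaded: 2.75 V; loaded: 1.52 V

Open-circuit: V = 25.3 × 1.00/(8.20 + 1.00) = 2.75 V.
With the load, R_g becomes R_g‖R_L = 0.5238 kΩ, so V = 25.3 × 0.5238/8.724 = 1.52 V.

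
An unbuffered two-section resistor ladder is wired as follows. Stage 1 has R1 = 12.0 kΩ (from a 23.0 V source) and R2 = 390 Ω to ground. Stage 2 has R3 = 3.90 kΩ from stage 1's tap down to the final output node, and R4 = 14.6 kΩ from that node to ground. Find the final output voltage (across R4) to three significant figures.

Stage 2 presents R3+R4 = 18500 Ω as a load on stage 1's tap.
Stage 1's lower leg becomes R2‖(R3+R4) = 381.9 Ω, so V_mid = 23.0 × 381.9/12380 = 0.7095 V.
Stage 2 is itself unloaded: V_out = V_mid × R4/(R3+R4) = 0.7095 × 14600/18500 = 0.560 V.

V_out ≈ 0.560 V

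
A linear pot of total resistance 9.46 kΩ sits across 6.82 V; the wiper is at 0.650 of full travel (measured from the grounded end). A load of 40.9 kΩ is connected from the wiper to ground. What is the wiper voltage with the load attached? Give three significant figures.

The wiper splits the pot into (1−α)R = 3.311 kΩ above and αR = 6.149 kΩ below.
Lower section ‖ load = 5.345 kΩ.
V_wiper = 6.82 × 5.345/(3.311 + 5.345) = 4.21 V.

V ≈ 4.21 V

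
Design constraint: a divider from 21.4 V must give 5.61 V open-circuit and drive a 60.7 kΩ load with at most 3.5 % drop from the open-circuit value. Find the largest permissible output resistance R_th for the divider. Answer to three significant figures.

R_th ≤ 2.20 kΩ

Loading drop = R_th/(R_th + R_L) ≤ 0.0350, so R_th ≤ R_L · ε/(1−ε) = 60.7 kΩ × 0.0350/0.9650 = 2.20 kΩ.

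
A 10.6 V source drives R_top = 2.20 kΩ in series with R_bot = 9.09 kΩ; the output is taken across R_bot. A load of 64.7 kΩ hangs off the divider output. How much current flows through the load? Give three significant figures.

I_L ≈ 0.128 mA

R_bot‖R_L = 7.970 kΩ; V_out = 10.6 × 7.970/10.17 = 8.307 V.
I_L = V_out / R_L = 8.307 / 64.7 kΩ = 0.128 mA.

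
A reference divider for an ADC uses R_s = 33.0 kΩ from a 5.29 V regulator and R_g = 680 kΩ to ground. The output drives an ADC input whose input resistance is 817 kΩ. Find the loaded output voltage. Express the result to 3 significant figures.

The load sits in parallel with R_g: R_g‖R_L = (680 × 817) / (680 + 817) = 371.1 kΩ.
V_out = 5.29 × 371.1 / (33.0 + 371.1) = 5.29 × 371.1/404.1 = 4.86 V.
(Unloaded it would have been 5.05 V.)

V_out ≈ 4.86 V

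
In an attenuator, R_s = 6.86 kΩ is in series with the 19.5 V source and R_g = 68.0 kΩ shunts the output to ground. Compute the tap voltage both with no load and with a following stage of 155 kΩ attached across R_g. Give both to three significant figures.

Unloaded: 17.7 V; loaded: 17.0 V

Open-circuit: V = 19.5 × 68.0/(6.86 + 68.0) = 17.7 V.
With the load, R_g becomes R_g‖R_L = 47.26 kΩ, so V = 19.5 × 47.26/54.12 = 17.0 V.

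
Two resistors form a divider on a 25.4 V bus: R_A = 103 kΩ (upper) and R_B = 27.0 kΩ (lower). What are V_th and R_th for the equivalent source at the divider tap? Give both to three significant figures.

V_th = 5.28 V, R_th = 21.4 kΩ

V_th is the open-circuit tap voltage: 25.4 × 27.0/(103 + 27.0) = 5.28 V.
With the supply zeroed, R_A and R_B appear in parallel from the tap: R_th = R_A‖R_B = (103 × 27.0)/130.0 = 21.4 kΩ.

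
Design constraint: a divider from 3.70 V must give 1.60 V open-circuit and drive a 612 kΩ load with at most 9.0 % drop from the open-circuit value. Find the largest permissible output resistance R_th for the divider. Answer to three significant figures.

Loading drop = R_th/(R_th + R_L) ≤ 0.0900, so R_th ≤ R_L · ε/(1−ε) = 612 kΩ × 0.0900/0.9100 = 60.5 kΩ.

R_th ≤ 60.5 kΩ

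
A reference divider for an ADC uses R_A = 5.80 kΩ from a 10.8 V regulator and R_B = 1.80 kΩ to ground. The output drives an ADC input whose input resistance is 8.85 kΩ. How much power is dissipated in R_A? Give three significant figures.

Total resistance from the source is R_A + (R_B‖R_L) = 7.296 kΩ, so I = 10.8/7.296 kΩ = 1.480 mA.
P = I²·R_A = (1.480 mA)² × 5.80 kΩ = 12.7 mW.

P ≈ 12.7 mW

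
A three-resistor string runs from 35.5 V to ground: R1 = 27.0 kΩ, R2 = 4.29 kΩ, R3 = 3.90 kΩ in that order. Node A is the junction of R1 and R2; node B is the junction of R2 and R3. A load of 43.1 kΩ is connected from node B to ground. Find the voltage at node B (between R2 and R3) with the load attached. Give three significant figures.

At node B, R3 is in parallel with the load: R3‖R_L = 3.576 kΩ.
Below node A the resistance is R2 + (R3‖R_L) = 7.866 kΩ, so V_A = 35.5 × 7.866/34.87 = 8.009 V.
Then V_B = V_A × (R3‖R_L)/(R2 + R3‖R_L) = 8.009 × 3.576/7.866 = 3.64 V.

V ≈ 3.64 V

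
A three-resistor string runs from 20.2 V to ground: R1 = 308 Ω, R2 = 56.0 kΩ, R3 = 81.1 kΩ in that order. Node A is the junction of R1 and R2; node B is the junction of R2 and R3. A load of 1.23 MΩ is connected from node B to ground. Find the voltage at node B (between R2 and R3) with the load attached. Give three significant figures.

At node B, R3 is in parallel with the load: R3‖R_L = 76080 Ω.
Below node A the resistance is R2 + (R3‖R_L) = 132100 Ω, so V_A = 20.2 × 132100/132400 = 20.15 V.
Then V_B = V_A × (R3‖R_L)/(R2 + R3‖R_L) = 20.15 × 76080/132100 = 11.6 V.

V ≈ 11.6 V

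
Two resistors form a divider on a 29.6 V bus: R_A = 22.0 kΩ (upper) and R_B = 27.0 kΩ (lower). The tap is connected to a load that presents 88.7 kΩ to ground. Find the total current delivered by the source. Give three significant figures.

R_B‖R_L = 20.70 kΩ, so the source sees R_A + R_B‖R_L = 42.70 kΩ.
I = 29.6 V / 42.70 kΩ = 0.693 mA.

I ≈ 0.693 mA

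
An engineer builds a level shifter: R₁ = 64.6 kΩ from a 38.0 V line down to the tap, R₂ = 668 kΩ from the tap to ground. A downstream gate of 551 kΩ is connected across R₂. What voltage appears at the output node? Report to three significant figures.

The load sits in parallel with R₂: R₂‖R_L = (668 × 551) / (668 + 551) = 301.9 kΩ.
V_out = 38.0 × 301.9 / (64.6 + 301.9) = 38.0 × 301.9/366.5 = 31.3 V.

V_out ≈ 31.3 V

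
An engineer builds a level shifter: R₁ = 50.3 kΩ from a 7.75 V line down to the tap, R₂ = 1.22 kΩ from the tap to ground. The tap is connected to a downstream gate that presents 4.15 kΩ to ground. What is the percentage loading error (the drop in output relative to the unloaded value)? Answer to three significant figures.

The divider's output (Thévenin) resistance is R₁‖R₂ = 1.191 kΩ.
Fractional drop under load = R_th/(R_th + R_L) = 1.191 / (1.191 + 4.15) = 0.2230.
So the output falls by 22.3 %.

22.3 %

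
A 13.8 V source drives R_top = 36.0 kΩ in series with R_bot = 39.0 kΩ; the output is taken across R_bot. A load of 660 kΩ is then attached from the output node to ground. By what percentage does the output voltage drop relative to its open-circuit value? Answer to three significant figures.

2.76 %

The divider's output (Thévenin) resistance is R_top‖R_bot = 18.72 kΩ.
Fractional drop under load = R_th/(R_th + R_L) = 18.72 / (18.72 + 660) = 0.02758.
So the output falls by 2.76 %.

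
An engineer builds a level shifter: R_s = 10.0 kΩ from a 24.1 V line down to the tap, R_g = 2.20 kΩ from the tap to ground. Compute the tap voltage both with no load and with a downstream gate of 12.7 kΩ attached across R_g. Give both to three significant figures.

Open-circuit: V = 24.1 × 2.20/(10.0 + 2.20) = 4.35 V.
With the load, R_g becomes R_g‖R_L = 1.875 kΩ, so V = 24.1 × 1.875/11.88 = 3.81 V.

Unloaded: 4.35 V; loaded: 3.81 V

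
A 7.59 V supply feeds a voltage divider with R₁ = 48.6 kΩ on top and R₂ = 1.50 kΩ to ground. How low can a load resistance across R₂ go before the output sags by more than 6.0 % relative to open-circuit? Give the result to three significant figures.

R_L(min) ≈ 22.8 kΩ

Output resistance R_th = R₁‖R₂ = (48.6 × 1.50)/50.10 = 1.455 kΩ.
The fractional drop is R_th/(R_th + R_L); requiring this ≤ 0.0600 gives R_L ≥ R_th(1/0.0600 − 1) = 1.455 × 15.67 = 22.8 kΩ.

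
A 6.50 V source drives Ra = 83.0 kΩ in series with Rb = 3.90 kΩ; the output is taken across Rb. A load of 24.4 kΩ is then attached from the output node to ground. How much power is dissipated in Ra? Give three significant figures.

P ≈ 0.470 mW

Total resistance from the source is Ra + (Rb‖R_L) = 86.36 kΩ, so I = 6.50/86.36 kΩ = 0.07526 mA.
P = I²·Ra = (0.07526 mA)² × 83.0 kΩ = 0.470 mW.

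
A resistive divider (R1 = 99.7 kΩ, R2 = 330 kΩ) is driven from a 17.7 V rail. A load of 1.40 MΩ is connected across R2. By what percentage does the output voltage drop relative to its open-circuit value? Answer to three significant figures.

5.19 %

The divider's output (Thévenin) resistance is R1‖R2 = 76.57 kΩ.
Fractional drop under load = R_th/(R_th + R_L) = 76.57 / (76.57 + 1400) = 0.05185.
So the output falls by 5.19 %.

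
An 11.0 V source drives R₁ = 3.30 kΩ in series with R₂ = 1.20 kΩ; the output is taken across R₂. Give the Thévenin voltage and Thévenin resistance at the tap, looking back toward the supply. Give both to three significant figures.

V_th is the open-circuit tap voltage: 11.0 × 1.20/(3.30 + 1.20) = 2.93 V.
With the supply zeroed, R₁ and R₂ appear in parallel from the tap: R_th = R₁‖R₂ = (3.30 × 1.20)/4.500 = 880 Ω.

V_th = 2.93 V, R_th = 880 Ω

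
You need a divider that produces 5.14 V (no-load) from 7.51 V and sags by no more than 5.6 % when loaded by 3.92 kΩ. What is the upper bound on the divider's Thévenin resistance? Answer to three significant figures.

Loading drop = R_th/(R_th + R_L) ≤ 0.0560, so R_th ≤ R_L · ε/(1−ε) = 3.92 kΩ × 0.0560/0.9440 = 233 Ω.

R_th ≤ 233 Ω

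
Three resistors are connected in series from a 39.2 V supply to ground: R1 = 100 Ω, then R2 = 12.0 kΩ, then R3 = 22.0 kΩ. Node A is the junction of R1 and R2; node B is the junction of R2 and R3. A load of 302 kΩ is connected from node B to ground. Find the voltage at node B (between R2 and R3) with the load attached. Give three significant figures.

V ≈ 24.7 V

At node B, R3 is in parallel with the load: R3‖R_L = 20510 Ω.
Below node A the resistance is R2 + (R3‖R_L) = 32510 Ω, so V_A = 39.2 × 32510/32610 = 39.08 V.
Then V_B = V_A × (R3‖R_L)/(R2 + R3‖R_L) = 39.08 × 20510/32510 = 24.7 V.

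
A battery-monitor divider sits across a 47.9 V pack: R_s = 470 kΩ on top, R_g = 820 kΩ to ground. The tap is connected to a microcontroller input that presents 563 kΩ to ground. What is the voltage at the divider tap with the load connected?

V_out ≈ 19.9 V

The load sits in parallel with R_g: R_g‖R_L = (820 × 563) / (820 + 563) = 333.8 kΩ.
V_out = 47.9 × 333.8 / (470 + 333.8) = 47.9 × 333.8/803.8 = 19.9 V.
(Unloaded it would have been 30.4 V.)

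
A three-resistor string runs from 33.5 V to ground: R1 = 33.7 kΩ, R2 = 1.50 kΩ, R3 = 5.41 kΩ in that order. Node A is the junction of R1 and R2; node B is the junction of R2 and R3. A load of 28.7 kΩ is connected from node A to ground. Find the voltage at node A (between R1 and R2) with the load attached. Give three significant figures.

V ≈ 4.75 V

Below node A the series string R2+R3 = 6.910 kΩ sits in parallel with the 28.7 kΩ load: 5.569 kΩ.
V_A = 33.5 × 5.569/(33.7 + 5.569) = 4.75 V.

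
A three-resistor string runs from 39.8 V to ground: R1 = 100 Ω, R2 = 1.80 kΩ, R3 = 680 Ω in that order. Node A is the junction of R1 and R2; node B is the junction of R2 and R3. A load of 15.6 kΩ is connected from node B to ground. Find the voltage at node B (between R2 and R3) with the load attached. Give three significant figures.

At node B, R3 is in parallel with the load: R3‖R_L = 651.6 Ω.
Below node A the resistance is R2 + (R3‖R_L) = 2452 Ω, so V_A = 39.8 × 2452/2552 = 38.24 V.
Then V_B = V_A × (R3‖R_L)/(R2 + R3‖R_L) = 38.24 × 651.6/2452 = 10.2 V.

V ≈ 10.2 V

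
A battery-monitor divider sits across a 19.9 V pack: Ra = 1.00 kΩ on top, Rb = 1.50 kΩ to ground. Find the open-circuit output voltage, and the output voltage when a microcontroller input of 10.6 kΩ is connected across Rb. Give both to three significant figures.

Unloaded: 11.9 V; loaded: 11.3 V

Open-circuit: V = 19.9 × 1.50/(1.00 + 1.50) = 11.9 V.
With the load, Rb becomes Rb‖R_L = 1.314 kΩ, so V = 19.9 × 1.314/2.314 = 11.3 V.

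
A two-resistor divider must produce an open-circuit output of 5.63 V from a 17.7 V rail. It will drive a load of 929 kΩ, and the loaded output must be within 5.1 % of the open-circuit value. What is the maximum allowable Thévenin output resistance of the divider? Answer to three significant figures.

R_th ≤ 49.9 kΩ

Loading drop = R_th/(R_th + R_L) ≤ 0.0510, so R_th ≤ R_L · ε/(1−ε) = 929 kΩ × 0.0510/0.9490 = 49.9 kΩ.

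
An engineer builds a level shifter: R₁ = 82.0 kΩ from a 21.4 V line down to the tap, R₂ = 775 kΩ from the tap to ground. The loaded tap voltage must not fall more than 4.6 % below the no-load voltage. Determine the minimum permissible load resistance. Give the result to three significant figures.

R_L(min) ≈ 1.54 MΩ

Output resistance R_th = R₁‖R₂ = (82.0 × 775)/857.0 = 74.15 kΩ.
The fractional drop is R_th/(R_th + R_L); requiring this ≤ 0.0460 gives R_L ≥ R_th(1/0.0460 − 1) = 74.15 × 20.74 = 1.54 MΩ.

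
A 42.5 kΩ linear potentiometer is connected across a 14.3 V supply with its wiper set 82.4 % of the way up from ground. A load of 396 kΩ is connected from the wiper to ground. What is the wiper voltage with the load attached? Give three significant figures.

V ≈ 11.6 V

The wiper splits the pot into (1−α)R = 7.480 kΩ above and αR = 35.02 kΩ below.
Lower section ‖ load = 32.17 kΩ.
V_wiper = 14.3 × 32.17/(7.480 + 32.17) = 11.6 V.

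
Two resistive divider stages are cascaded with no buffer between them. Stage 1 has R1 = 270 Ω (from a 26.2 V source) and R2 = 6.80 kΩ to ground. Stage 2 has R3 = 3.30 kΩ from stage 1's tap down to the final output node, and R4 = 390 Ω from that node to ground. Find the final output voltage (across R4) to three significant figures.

V_out ≈ 2.49 V

Stage 2 presents R3+R4 = 3690 Ω as a load on stage 1's tap.
Stage 1's lower leg becomes R2‖(R3+R4) = 2392 Ω, so V_mid = 26.2 × 2392/2662 = 23.54 V.
Stage 2 is itself unloaded: V_out = V_mid × R4/(R3+R4) = 23.54 × 390/3690 = 2.49 V.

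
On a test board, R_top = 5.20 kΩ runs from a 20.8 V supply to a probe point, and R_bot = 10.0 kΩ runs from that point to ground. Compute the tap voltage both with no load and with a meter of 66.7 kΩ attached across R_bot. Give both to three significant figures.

Open-circuit: V = 20.8 × 10.0/(5.20 + 10.0) = 13.7 V.
With the load, R_bot becomes R_bot‖R_L = 8.696 kΩ, so V = 20.8 × 8.696/13.90 = 13.0 V.

Unloaded: 13.7 V; loaded: 13.0 V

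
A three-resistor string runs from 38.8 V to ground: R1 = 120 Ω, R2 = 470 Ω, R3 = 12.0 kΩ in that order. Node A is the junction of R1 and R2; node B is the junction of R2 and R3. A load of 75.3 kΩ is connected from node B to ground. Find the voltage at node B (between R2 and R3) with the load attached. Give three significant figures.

At node B, R3 is in parallel with the load: R3‖R_L = 10350 Ω.
Below node A the resistance is R2 + (R3‖R_L) = 10820 Ω, so V_A = 38.8 × 10820/10940 = 38.37 V.
Then V_B = V_A × (R3‖R_L)/(R2 + R3‖R_L) = 38.37 × 10350/10820 = 36.7 V.

V ≈ 36.7 V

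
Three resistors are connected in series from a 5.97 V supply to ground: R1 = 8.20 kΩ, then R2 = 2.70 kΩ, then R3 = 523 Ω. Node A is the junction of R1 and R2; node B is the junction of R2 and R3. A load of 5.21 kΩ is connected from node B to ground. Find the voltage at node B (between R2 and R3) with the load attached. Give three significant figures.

At node B, R3 is in parallel with the load: R3‖R_L = 475.3 Ω.
Below node A the resistance is R2 + (R3‖R_L) = 3175 Ω, so V_A = 5.97 × 3175/11380 = 1.666 V.
Then V_B = V_A × (R3‖R_L)/(R2 + R3‖R_L) = 1.666 × 475.3/3175 = 0.249 V.

V ≈ 0.249 V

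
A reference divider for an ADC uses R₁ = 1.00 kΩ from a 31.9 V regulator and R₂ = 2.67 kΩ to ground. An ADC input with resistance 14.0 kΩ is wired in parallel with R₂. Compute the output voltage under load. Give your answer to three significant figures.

The load sits in parallel with R₂: R₂‖R_L = (2.67 × 14.0) / (2.67 + 14.0) = 2.242 kΩ.
V_out = 31.9 × 2.242 / (1.00 + 2.242) = 31.9 × 2.242/3.242 = 22.1 V.

V_out ≈ 22.1 V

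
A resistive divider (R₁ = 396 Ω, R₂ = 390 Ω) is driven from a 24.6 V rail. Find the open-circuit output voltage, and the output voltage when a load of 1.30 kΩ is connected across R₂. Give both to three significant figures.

Unloaded: 12.2 V; loaded: 10.6 V

Open-circuit: V = 24.6 × 390/(396 + 390) = 12.2 V.
With the load, R₂ becomes R₂‖R_L = 300.0 Ω, so V = 24.6 × 300.0/696.0 = 10.6 V.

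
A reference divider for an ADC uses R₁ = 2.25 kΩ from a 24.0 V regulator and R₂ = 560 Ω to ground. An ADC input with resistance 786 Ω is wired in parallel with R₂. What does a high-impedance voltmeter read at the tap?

V_out ≈ 3.05 V

The load sits in parallel with R₂: R₂‖R_L = (560 × 786) / (560 + 786) = 327.0 Ω.
V_out = 24.0 × 327.0 / (2250 + 327.0) = 24.0 × 327.0/2577 = 3.05 V.
(Unloaded it would have been 4.78 V.)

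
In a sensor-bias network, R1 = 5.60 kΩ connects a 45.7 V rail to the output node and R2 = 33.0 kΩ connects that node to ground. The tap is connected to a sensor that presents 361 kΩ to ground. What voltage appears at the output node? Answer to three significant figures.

V_out ≈ 38.6 V

The load sits in parallel with R2: R2‖R_L = (33.0 × 361) / (33.0 + 361) = 30.24 kΩ.
V_out = 45.7 × 30.24 / (5.60 + 30.24) = 45.7 × 30.24/35.84 = 38.6 V.
(Unloaded it would have been 39.1 V.)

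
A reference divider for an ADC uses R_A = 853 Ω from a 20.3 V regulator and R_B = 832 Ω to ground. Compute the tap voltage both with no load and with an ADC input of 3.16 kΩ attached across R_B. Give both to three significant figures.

Unloaded: 10.0 V; loaded: 8.84 V

Open-circuit: V = 20.3 × 832/(853 + 832) = 10.0 V.
With the load, R_B becomes R_B‖R_L = 658.6 Ω, so V = 20.3 × 658.6/1512 = 8.84 V.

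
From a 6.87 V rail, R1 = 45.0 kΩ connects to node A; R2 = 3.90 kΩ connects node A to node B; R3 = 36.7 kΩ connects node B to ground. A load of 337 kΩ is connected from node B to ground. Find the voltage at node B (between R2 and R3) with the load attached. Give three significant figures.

V ≈ 2.77 V

At node B, R3 is in parallel with the load: R3‖R_L = 33.10 kΩ.
Below node A the resistance is R2 + (R3‖R_L) = 37.00 kΩ, so V_A = 6.87 × 37.00/82.00 = 3.100 V.
Then V_B = V_A × (R3‖R_L)/(R2 + R3‖R_L) = 3.100 × 33.10/37.00 = 2.77 V.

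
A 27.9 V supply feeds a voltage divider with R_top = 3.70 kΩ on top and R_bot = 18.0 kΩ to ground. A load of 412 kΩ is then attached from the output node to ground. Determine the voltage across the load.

The load sits in parallel with R_bot: R_bot‖R_L = (18.0 × 412) / (18.0 + 412) = 17.25 kΩ.
V_out = 27.9 × 17.25 / (3.70 + 17.25) = 27.9 × 17.25/20.95 = 23.0 V.

V_out ≈ 23.0 V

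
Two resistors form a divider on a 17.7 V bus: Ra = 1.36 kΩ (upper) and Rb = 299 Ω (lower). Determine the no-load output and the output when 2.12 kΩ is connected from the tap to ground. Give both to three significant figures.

Open-circuit: V = 17.7 × 299/(1360 + 299) = 3.19 V.
With the load, Rb becomes Rb‖R_L = 262.0 Ω, so V = 17.7 × 262.0/1622 = 2.86 V.

Unloaded: 3.19 V; loaded: 2.86 V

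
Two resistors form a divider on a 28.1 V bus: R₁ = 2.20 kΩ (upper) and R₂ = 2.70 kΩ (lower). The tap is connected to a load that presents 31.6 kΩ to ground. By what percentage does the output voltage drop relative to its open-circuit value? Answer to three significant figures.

3.69 %

The divider's output (Thévenin) resistance is R₁‖R₂ = 1.212 kΩ.
Fractional drop under load = R_th/(R_th + R_L) = 1.212 / (1.212 + 31.6) = 0.03694.
So the output falls by 3.69 %.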